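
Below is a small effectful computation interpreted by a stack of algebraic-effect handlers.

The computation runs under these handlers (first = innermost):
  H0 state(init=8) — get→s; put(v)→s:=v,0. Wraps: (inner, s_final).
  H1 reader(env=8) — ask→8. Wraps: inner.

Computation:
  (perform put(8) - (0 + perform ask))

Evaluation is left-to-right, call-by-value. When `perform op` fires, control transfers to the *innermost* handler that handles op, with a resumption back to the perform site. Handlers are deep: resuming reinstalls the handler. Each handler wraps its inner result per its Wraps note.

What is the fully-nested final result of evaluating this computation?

Answer: (-8, 8)

Working:
put(8) @ H0 ⇒ s:=8
ask @ H1 ⇒ 8
H0 returns (-8, 8)
H1 returns (-8, 8)
= (-8, 8)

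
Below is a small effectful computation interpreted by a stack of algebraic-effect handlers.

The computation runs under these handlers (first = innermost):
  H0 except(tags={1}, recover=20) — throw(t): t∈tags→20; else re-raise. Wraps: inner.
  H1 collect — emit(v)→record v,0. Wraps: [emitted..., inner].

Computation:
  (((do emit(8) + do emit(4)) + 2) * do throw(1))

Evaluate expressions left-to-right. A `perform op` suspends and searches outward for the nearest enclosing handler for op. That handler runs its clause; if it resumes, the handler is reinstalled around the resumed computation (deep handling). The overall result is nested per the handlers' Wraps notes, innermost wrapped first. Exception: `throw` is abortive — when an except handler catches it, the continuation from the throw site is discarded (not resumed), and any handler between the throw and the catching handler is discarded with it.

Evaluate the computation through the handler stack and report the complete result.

Answer: [8, 4, 20]

Working:
emit(8) @ H1 ⇒ out+=8
emit(4) @ H1 ⇒ out+=4
throw(1) @ H0 caught ⇒ 20
H1 returns [8, 4, 20]
= [8, 4, 20]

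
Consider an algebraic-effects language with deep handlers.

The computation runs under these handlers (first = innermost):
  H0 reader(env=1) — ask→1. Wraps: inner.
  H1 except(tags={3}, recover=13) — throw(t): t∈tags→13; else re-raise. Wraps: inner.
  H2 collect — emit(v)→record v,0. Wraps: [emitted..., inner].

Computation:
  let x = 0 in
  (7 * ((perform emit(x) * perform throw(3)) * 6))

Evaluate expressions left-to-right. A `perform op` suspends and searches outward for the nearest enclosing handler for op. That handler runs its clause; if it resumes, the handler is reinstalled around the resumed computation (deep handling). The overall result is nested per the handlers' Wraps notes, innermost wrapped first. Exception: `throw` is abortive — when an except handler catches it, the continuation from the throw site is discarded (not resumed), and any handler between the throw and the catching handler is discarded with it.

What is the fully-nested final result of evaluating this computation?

Step-by-step:
emit(0) @ H2 ⇒ out+=0
throw(3) @ H1 caught ⇒ 13
H2 returns [0, 13]
= [0, 13]

Answer: [0, 13]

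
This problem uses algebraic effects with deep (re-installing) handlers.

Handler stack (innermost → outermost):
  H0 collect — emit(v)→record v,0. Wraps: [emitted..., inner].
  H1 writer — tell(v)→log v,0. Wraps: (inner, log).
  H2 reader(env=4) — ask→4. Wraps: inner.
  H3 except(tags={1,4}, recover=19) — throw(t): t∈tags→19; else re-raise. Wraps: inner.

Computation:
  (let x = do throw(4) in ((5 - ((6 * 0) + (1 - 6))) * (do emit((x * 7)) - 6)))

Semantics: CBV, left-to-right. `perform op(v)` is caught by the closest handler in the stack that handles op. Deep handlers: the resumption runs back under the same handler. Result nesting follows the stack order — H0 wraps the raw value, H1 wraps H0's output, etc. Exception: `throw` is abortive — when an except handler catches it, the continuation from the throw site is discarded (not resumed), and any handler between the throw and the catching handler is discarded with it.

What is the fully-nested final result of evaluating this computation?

Answer: 19

Step-by-step:
throw(4) @ H3 caught ⇒ 19
= 19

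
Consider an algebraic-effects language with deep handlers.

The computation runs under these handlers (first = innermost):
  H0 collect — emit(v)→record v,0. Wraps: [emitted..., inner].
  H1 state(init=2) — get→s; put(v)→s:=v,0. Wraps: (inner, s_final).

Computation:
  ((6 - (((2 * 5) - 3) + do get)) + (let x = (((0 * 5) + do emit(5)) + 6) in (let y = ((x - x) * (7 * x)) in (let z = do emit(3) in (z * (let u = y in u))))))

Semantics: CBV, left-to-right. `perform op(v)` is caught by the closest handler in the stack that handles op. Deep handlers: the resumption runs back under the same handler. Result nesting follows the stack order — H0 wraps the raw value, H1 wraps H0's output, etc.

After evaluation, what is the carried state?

Answer: 2

Evaluation trace:
get @ H1 ⇒ 2
emit(5) @ H0 ⇒ out+=5
emit(3) @ H0 ⇒ out+=3
H0 returns [5, 3, -3]
H1 returns ([5, 3, -3], 2)
= ([5, 3, -3], 2)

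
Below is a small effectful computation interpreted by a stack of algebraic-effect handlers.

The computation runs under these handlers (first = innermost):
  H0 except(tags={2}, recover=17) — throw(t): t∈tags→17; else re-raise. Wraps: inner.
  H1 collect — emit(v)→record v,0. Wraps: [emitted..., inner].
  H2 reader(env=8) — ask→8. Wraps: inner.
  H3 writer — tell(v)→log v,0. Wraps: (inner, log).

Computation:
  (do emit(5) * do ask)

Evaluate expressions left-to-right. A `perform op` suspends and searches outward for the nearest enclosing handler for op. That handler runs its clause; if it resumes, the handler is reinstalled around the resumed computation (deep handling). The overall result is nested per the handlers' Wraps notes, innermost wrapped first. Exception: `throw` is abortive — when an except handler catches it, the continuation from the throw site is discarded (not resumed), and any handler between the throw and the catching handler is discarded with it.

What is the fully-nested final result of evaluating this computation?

Evaluation trace:
emit(5) @ H1 ⇒ out+=5
ask @ H2 ⇒ 8
H0 returns 0
H1 returns [5, 0]
H2 returns [5, 0]
H3 returns ([5, 0], ())
= ([5, 0], ())

Answer: ([5, 0], ())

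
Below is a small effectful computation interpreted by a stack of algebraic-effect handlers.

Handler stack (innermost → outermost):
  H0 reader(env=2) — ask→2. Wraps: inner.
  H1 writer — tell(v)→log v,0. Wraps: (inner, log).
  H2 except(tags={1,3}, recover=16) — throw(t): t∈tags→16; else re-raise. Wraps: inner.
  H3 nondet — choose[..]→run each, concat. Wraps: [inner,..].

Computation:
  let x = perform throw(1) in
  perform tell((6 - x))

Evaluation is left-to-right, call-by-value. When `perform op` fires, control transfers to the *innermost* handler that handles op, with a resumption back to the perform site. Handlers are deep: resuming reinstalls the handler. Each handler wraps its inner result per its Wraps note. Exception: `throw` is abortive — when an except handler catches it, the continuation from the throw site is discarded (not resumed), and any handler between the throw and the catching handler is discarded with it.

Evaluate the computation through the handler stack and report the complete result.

Answer: [16]

Working:
throw(1) @ H2 caught ⇒ 16
H3 returns [16]
= [16]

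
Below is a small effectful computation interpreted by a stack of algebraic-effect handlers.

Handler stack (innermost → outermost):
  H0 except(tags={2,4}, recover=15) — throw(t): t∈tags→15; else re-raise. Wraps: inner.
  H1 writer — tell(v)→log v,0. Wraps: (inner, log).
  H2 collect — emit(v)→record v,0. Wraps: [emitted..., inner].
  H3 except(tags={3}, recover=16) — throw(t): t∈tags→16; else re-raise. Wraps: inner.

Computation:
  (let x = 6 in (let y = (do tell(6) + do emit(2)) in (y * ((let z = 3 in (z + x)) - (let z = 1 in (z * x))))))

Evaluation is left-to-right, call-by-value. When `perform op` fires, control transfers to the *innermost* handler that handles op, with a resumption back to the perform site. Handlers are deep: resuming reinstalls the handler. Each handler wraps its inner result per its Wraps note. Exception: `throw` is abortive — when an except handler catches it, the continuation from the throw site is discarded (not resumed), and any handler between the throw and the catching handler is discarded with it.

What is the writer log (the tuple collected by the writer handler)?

Step-by-step:
tell(6) @ H1 ⇒ log+=6
emit(2) @ H2 ⇒ out+=2
H0 returns 0
H1 returns (0, (6))
H2 returns [2, (0, (6))]
H3 returns [2, (0, (6))]
= [2, (0, (6))]

Answer: (6)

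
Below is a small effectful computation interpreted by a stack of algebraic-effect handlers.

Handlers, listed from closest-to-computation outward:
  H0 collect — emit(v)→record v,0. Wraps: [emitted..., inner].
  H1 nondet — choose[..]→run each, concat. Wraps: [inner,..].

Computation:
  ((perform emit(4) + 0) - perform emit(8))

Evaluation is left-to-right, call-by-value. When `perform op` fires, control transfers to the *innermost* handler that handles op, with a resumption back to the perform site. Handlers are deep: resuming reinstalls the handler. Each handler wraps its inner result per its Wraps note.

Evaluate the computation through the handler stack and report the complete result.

Step-by-step:
emit(4) @ H0 ⇒ out+=4
emit(8) @ H0 ⇒ out+=8
H0 returns [4, 8, 0]
H1 returns [[4, 8, 0]]
= [[4, 8, 0]]

Answer: [[4, 8, 0]]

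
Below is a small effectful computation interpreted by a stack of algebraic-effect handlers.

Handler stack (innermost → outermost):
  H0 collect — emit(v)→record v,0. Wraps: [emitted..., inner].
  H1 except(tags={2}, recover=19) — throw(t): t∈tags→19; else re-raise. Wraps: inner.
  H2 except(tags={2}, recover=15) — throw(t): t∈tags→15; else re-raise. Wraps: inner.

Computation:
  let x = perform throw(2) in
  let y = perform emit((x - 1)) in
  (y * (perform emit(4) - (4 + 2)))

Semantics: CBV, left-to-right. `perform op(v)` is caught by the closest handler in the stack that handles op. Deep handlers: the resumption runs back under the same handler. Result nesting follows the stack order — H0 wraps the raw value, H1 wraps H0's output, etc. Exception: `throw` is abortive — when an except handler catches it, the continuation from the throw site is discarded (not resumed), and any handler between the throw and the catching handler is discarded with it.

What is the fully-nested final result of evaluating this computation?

Answer: 19

Evaluation trace:
throw(2) @ H1 caught ⇒ 19
H2 returns 19
= 19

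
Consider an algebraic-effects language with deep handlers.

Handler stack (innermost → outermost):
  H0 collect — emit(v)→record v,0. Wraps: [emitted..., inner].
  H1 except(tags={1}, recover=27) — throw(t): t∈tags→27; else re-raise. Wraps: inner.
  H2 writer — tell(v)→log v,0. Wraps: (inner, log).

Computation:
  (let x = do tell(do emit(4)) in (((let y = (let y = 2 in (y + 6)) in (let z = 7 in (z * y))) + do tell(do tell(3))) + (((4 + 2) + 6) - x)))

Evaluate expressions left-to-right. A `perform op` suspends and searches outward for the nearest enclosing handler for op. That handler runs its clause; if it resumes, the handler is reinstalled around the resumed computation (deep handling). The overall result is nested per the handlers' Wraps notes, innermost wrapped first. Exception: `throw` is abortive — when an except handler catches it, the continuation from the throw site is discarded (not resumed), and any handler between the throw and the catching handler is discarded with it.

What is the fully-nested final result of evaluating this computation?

Evaluation trace:
emit(4) @ H0 ⇒ out+=4
tell(0) @ H2 ⇒ log+=0
tell(3) @ H2 ⇒ log+=3
tell(0) @ H2 ⇒ log+=0
H0 returns [4, 68]
H1 returns [4, 68]
H2 returns ([4, 68], (0, 3, 0))
= ([4, 68], (0, 3, 0))

Answer: ([4, 68], (0, 3, 0))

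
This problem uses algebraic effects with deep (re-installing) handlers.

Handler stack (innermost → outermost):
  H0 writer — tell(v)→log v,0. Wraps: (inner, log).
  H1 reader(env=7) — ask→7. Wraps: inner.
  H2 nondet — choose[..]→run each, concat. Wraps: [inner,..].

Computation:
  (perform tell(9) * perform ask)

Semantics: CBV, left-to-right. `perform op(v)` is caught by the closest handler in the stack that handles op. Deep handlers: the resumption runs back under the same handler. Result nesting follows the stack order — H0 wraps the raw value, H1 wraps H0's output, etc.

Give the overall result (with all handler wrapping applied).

Evaluation trace:
tell(9) @ H0 ⇒ log+=9
ask @ H1 ⇒ 7
H0 returns (0, (9))
H1 returns (0, (9))
H2 returns [(0, (9))]
= [(0, (9))]

Answer: [(0, (9))]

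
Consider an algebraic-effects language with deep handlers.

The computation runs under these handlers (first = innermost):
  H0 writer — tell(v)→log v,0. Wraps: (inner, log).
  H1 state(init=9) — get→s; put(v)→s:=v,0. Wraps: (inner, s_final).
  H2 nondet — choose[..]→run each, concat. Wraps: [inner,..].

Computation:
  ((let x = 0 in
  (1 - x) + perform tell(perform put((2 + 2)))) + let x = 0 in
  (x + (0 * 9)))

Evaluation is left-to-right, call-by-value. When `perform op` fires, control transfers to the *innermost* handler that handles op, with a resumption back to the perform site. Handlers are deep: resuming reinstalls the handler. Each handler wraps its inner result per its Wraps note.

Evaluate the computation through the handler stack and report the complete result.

Working:
put(4) @ H1 ⇒ s:=4
tell(0) @ H0 ⇒ log+=0
H0 returns (1, (0))
H1 returns ((1, (0)), 4)
H2 returns [((1, (0)), 4)]
= [((1, (0)), 4)]

Answer: [((1, (0)), 4)]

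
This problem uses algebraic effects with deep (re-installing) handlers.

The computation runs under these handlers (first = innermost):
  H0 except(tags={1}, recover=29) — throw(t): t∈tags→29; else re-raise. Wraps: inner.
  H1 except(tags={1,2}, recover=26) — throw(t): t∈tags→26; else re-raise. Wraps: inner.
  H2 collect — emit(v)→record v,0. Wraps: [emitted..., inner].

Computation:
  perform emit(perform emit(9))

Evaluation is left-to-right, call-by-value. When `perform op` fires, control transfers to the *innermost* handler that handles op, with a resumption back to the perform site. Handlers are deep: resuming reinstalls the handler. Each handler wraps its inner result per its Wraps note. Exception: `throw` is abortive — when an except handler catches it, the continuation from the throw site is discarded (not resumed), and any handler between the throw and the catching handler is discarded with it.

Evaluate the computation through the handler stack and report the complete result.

Answer: [9, 0, 0]

Evaluation trace:
emit(9) @ H2 ⇒ out+=9
emit(0) @ H2 ⇒ out+=0
H0 returns 0
H1 returns 0
H2 returns [9, 0, 0]
= [9, 0, 0]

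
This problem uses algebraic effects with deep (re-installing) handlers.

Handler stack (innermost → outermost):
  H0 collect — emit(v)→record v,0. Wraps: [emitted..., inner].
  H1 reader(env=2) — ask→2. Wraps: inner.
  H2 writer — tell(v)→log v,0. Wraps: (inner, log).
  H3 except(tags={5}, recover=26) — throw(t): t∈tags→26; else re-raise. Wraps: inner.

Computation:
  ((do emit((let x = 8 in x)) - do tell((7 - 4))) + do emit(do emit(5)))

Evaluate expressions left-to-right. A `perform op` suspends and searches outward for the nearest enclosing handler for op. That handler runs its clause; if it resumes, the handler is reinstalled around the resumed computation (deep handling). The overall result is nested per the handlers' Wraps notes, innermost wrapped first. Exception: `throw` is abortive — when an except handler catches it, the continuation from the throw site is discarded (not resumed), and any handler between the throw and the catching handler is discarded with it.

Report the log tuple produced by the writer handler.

Answer: (3)

Evaluation trace:
emit(8) @ H0 ⇒ out+=8
tell(3) @ H2 ⇒ log+=3
emit(5) @ H0 ⇒ out+=5
emit(0) @ H0 ⇒ out+=0
H0 returns [8, 5, 0, 0]
H1 returns [8, 5, 0, 0]
H2 returns ([8, 5, 0, 0], (3))
H3 returns ([8, 5, 0, 0], (3))
= ([8, 5, 0, 0], (3))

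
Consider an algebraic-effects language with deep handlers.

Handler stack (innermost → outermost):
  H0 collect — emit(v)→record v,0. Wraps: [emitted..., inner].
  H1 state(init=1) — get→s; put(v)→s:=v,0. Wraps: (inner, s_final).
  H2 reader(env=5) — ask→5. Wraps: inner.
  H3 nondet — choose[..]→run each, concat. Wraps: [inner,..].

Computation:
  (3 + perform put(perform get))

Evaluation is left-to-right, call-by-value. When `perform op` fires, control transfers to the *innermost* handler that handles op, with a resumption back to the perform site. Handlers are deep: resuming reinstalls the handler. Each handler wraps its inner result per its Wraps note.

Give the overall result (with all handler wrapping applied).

Step-by-step:
get @ H1 ⇒ 1
put(1) @ H1 ⇒ s:=1
H0 returns [3]
H1 returns ([3], 1)
H2 returns ([3], 1)
H3 returns [([3], 1)]
= [([3], 1)]

Answer: [([3], 1)]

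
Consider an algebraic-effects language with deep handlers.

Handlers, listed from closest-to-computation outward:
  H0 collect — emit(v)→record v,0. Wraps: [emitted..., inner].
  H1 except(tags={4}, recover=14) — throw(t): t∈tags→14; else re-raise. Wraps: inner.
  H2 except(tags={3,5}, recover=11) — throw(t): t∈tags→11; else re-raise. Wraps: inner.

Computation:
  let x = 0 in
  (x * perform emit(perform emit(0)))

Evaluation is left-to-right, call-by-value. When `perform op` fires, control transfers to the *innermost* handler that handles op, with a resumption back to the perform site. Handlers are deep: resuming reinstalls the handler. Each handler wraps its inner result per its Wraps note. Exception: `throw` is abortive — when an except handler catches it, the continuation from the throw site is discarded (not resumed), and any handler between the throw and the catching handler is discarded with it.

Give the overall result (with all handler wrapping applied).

Step-by-step:
emit(0) @ H0 ⇒ out+=0
emit(0) @ H0 ⇒ out+=0
H0 returns [0, 0, 0]
H1 returns [0, 0, 0]
H2 returns [0, 0, 0]
= [0, 0, 0]

Answer: [0, 0, 0]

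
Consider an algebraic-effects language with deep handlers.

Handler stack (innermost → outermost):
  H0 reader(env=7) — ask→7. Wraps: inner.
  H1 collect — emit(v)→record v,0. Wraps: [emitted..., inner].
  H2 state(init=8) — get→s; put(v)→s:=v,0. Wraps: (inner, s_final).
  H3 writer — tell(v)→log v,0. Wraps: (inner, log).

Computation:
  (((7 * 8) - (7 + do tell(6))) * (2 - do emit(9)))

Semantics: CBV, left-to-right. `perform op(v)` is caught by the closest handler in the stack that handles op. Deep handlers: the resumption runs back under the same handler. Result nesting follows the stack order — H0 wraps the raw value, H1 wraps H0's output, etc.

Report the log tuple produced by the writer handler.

Answer: (6)

Evaluation trace:
tell(6) @ H3 ⇒ log+=6
emit(9) @ H1 ⇒ out+=9
H0 returns 98
H1 returns [9, 98]
H2 returns ([9, 98], 8)
H3 returns (([9, 98], 8), (6))
= (([9, 98], 8), (6))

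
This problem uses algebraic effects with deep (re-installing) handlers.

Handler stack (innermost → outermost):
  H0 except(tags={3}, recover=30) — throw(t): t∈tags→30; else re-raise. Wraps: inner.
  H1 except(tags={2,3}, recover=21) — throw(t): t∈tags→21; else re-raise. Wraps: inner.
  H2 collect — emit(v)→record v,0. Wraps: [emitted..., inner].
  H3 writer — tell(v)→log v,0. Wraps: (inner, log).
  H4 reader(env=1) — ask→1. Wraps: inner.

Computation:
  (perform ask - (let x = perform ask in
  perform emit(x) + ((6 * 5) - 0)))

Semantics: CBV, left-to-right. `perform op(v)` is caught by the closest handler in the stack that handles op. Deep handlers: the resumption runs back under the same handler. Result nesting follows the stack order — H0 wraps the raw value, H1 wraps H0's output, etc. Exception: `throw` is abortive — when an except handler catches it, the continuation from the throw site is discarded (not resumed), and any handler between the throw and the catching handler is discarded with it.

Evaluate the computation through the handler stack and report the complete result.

Answer: ([1, -29], ())

Working:
ask @ H4 ⇒ 1
ask @ H4 ⇒ 1
emit(1) @ H2 ⇒ out+=1
H0 returns -29
H1 returns -29
H2 returns [1, -29]
H3 returns ([1, -29], ())
H4 returns ([1, -29], ())
= ([1, -29], ())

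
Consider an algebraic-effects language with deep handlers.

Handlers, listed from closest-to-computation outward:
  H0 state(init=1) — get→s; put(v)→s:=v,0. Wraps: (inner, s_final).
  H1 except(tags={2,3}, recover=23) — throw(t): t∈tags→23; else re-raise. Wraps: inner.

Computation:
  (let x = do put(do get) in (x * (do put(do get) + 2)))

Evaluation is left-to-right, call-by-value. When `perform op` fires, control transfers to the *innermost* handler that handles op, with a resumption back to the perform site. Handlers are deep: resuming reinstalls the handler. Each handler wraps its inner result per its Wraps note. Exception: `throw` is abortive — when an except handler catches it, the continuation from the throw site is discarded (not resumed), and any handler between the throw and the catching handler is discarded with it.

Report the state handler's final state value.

Evaluation trace:
get @ H0 ⇒ 1
put(1) @ H0 ⇒ s:=1
get @ H0 ⇒ 1
put(1) @ H0 ⇒ s:=1
H0 returns (0, 1)
H1 returns (0, 1)
= (0, 1)

Answer: 1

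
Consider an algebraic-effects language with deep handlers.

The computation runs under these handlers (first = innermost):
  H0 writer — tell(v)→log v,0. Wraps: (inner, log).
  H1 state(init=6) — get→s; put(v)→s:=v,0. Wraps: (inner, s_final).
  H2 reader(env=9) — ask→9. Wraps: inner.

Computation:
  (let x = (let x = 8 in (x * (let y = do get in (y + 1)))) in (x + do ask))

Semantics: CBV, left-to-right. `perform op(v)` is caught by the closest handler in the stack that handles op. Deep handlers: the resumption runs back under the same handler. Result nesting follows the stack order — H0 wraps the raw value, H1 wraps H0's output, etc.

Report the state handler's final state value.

Answer: 6

Evaluation trace:
get @ H1 ⇒ 6
ask @ H2 ⇒ 9
H0 returns (65, ())
H1 returns ((65, ()), 6)
H2 returns ((65, ()), 6)
= ((65, ()), 6)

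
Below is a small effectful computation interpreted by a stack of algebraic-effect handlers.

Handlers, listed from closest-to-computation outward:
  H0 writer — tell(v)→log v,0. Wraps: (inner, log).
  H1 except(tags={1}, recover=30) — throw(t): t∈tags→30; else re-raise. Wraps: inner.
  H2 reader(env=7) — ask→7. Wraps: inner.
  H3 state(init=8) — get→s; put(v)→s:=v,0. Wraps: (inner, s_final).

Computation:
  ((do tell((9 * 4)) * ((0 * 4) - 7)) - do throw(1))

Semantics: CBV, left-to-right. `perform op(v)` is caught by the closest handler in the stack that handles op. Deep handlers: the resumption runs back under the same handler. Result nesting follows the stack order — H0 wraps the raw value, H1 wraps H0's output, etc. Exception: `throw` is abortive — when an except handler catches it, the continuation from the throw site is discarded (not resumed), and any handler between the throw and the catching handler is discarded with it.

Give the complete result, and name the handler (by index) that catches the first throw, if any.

Step-by-step:
tell(36) @ H0 ⇒ log+=36
throw(1) @ H1 caught ⇒ 30
H2 returns 30
H3 returns (30, 8)
= (30, 8)

Answer: (30, 8) ; first throw caught by: H1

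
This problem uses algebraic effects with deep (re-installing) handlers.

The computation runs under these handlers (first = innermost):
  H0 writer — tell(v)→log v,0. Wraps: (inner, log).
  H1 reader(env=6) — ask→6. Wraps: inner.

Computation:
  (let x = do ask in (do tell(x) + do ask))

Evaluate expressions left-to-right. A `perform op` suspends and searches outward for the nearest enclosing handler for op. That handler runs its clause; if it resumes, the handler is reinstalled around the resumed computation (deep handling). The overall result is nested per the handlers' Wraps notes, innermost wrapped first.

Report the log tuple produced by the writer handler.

Working:
ask @ H1 ⇒ 6
tell(6) @ H0 ⇒ log+=6
ask @ H1 ⇒ 6
H0 returns (6, (6))
H1 returns (6, (6))
= (6, (6))

Answer: (6)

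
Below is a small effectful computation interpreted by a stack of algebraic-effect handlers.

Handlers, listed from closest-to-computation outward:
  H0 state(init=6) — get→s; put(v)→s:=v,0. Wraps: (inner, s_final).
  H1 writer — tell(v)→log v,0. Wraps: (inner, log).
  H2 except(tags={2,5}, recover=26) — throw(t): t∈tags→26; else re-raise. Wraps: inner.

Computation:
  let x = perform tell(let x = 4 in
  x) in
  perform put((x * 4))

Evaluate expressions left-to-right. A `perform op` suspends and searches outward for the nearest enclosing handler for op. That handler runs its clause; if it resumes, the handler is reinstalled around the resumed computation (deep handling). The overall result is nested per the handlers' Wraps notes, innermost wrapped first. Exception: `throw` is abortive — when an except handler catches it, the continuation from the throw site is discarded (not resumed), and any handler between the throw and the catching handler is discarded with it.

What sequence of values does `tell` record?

Working:
tell(4) @ H1 ⇒ log+=4
put(0) @ H0 ⇒ s:=0
H0 returns (0, 0)
H1 returns ((0, 0), (4))
H2 returns ((0, 0), (4))
= ((0, 0), (4))

Answer: (4)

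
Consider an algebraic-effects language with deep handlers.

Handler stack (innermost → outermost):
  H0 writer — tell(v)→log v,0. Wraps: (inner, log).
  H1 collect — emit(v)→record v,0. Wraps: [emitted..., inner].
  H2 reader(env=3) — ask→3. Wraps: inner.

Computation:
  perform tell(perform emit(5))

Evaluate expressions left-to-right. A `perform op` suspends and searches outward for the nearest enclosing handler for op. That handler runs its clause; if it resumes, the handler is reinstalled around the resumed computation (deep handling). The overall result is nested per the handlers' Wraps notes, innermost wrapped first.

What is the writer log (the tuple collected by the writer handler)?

Evaluation trace:
emit(5) @ H1 ⇒ out+=5
tell(0) @ H0 ⇒ log+=0
H0 returns (0, (0))
H1 returns [5, (0, (0))]
H2 returns [5, (0, (0))]
= [5, (0, (0))]

Answer: (0)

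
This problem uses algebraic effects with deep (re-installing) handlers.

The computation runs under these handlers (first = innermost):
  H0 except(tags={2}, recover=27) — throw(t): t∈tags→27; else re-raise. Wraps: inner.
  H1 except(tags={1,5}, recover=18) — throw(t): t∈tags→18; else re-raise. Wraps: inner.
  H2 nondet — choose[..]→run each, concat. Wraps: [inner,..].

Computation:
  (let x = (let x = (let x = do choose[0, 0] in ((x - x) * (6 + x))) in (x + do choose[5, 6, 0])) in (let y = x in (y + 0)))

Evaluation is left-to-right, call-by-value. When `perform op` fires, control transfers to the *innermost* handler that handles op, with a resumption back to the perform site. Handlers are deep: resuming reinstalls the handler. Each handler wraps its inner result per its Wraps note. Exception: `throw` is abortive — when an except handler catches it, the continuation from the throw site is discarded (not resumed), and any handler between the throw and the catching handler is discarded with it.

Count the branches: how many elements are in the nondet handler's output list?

Evaluation trace:
choose[0, 0] @ H2
  branch[0] choose=0:
    choose[5, 6, 0] @ H2
      branch[0] choose=5:
        H0 returns 5
        H1 returns 5
        H2 returns [5]
      branch[1] choose=6:
        H0 returns 6
        H1 returns 6
        H2 returns [6]
      branch[2] choose=0:
        H0 returns 0
        H1 returns 0
        H2 returns [0]
  branch[1] choose=0:
    choose[5, 6, 0] @ H2
      branch[0] choose=5:
        H0 returns 5
        H1 returns 5
        H2 returns [5]
      branch[1] choose=6:
        H0 returns 6
        H1 returns 6
        H2 returns [6]
      branch[2] choose=0:
        H0 returns 0
        H1 returns 0
        H2 returns [0]
= [5, 6, 0, 5, 6, 0]

Answer: 6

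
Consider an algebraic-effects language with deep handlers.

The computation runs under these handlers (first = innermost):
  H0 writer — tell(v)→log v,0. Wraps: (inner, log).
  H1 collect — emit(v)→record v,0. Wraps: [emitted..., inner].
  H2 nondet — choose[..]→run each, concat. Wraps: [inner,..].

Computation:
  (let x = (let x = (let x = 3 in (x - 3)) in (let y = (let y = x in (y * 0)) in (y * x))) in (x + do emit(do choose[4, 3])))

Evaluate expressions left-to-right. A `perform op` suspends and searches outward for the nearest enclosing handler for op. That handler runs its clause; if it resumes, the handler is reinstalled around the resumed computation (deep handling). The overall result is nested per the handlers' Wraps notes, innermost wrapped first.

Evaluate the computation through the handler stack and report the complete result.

Working:
choose[4, 3] @ H2
  branch[0] choose=4:
    emit(4) @ H1 ⇒ out+=4
    H0 returns (0, ())
    H1 returns [4, (0, ())]
    H2 returns [[4, (0, ())]]
  branch[1] choose=3:
    emit(3) @ H1 ⇒ out+=3
    H0 returns (0, ())
    H1 returns [3, (0, ())]
    H2 returns [[3, (0, ())]]
= [[4, (0, ())], [3, (0, ())]]

Answer: [[4, (0, ())], [3, (0, ())]]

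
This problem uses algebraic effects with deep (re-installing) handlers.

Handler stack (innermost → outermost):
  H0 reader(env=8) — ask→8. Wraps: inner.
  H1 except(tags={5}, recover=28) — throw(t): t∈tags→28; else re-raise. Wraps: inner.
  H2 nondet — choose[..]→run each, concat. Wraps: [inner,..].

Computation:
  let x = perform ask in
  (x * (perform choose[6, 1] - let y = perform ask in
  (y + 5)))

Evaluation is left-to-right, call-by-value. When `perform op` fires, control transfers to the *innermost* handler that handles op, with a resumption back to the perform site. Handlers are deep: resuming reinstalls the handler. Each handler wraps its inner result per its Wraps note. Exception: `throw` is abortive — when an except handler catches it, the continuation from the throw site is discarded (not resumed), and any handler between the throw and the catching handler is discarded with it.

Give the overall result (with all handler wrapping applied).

Evaluation trace:
ask @ H0 ⇒ 8
choose[6, 1] @ H2
  branch[0] choose=6:
    ask @ H0 ⇒ 8
    H0 returns -56
    H1 returns -56
    H2 returns [-56]
  branch[1] choose=1:
    ask @ H0 ⇒ 8
    H0 returns -96
    H1 returns -96
    H2 returns [-96]
= [-56, -96]

Answer: [-56, -96]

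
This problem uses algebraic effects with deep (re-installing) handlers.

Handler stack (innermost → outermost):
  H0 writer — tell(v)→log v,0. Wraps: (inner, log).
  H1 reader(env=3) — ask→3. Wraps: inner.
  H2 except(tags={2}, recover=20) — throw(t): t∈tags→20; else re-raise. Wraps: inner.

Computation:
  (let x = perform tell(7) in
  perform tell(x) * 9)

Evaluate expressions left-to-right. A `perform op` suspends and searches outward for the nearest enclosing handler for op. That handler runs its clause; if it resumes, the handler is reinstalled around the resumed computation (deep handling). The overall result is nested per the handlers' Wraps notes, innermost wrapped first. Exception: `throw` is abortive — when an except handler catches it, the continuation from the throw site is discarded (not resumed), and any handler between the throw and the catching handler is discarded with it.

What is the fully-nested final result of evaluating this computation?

Answer: (0, (7, 0))

Evaluation trace:
tell(7) @ H0 ⇒ log+=7
tell(0) @ H0 ⇒ log+=0
H0 returns (0, (7, 0))
H1 returns (0, (7, 0))
H2 returns (0, (7, 0))
= (0, (7, 0))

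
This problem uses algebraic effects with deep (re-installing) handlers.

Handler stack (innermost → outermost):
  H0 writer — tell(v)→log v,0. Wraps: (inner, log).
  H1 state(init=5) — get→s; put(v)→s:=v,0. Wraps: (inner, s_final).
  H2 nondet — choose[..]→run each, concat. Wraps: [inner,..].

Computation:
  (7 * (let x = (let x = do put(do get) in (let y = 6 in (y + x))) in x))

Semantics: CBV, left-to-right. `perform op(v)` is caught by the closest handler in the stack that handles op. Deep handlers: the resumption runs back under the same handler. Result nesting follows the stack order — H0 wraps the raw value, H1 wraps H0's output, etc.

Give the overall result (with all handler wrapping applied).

Answer: [((42, ()), 5)]

Working:
get @ H1 ⇒ 5
put(5) @ H1 ⇒ s:=5
H0 returns (42, ())
H1 returns ((42, ()), 5)
H2 returns [((42, ()), 5)]
= [((42, ()), 5)]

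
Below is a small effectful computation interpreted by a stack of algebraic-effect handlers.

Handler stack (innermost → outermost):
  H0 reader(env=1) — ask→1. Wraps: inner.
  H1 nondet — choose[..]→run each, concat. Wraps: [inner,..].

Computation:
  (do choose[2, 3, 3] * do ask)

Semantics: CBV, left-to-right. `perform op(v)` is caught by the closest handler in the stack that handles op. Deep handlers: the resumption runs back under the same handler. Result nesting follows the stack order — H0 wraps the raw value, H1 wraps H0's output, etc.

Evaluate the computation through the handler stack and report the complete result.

Answer: [2, 3, 3]

Step-by-step:
choose[2, 3, 3] @ H1
  branch[0] choose=2:
    ask @ H0 ⇒ 1
    H0 returns 2
    H1 returns [2]
  branch[1] choose=3:
    ask @ H0 ⇒ 1
    H0 returns 3
    H1 returns [3]
  branch[2] choose=3:
    ask @ H0 ⇒ 1
    H0 returns 3
    H1 returns [3]
= [2, 3, 3]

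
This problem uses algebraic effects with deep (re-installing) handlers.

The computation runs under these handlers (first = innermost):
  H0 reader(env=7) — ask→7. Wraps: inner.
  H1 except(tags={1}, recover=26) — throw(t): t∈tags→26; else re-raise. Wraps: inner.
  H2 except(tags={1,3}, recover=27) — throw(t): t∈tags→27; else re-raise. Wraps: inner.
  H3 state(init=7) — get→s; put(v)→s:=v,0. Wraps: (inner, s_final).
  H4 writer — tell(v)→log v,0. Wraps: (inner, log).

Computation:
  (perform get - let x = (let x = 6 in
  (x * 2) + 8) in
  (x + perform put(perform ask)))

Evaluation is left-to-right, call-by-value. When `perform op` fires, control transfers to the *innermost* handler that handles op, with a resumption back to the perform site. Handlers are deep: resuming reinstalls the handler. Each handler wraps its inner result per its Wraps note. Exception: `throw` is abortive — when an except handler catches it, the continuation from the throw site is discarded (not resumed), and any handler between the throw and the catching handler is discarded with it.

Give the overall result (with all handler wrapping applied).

Answer: ((-13, 7), ())

Step-by-step:
get @ H3 ⇒ 7
ask @ H0 ⇒ 7
put(7) @ H3 ⇒ s:=7
H0 returns -13
H1 returns -13
H2 returns -13
H3 returns (-13, 7)
H4 returns ((-13, 7), ())
= ((-13, 7), ())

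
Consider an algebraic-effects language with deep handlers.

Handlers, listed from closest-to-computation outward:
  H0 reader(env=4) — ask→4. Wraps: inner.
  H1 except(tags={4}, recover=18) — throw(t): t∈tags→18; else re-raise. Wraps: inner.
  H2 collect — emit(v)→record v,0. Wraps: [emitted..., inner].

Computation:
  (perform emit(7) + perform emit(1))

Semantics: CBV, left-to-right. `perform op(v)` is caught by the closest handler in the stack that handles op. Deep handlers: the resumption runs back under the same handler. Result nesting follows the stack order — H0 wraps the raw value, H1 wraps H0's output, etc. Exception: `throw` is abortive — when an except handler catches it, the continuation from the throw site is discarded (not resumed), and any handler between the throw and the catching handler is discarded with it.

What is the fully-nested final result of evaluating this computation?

Answer: [7, 1, 0]

Working:
emit(7) @ H2 ⇒ out+=7
emit(1) @ H2 ⇒ out+=1
H0 returns 0
H1 returns 0
H2 returns [7, 1, 0]
= [7, 1, 0]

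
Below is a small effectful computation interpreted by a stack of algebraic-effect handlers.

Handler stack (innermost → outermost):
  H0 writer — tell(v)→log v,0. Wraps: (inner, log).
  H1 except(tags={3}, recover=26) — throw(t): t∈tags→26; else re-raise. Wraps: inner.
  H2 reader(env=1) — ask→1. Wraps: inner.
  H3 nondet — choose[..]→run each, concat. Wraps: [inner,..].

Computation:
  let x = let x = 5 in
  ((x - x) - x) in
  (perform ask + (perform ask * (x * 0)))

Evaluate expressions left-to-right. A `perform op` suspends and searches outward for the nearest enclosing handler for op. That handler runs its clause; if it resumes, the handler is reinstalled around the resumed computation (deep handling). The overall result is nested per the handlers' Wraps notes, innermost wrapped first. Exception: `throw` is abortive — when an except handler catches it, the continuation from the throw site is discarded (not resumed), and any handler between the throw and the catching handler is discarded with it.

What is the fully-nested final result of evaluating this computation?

Evaluation trace:
ask @ H2 ⇒ 1
ask @ H2 ⇒ 1
H0 returns (1, ())
H1 returns (1, ())
H2 returns (1, ())
H3 returns [(1, ())]
= [(1, ())]

Answer: [(1, ())]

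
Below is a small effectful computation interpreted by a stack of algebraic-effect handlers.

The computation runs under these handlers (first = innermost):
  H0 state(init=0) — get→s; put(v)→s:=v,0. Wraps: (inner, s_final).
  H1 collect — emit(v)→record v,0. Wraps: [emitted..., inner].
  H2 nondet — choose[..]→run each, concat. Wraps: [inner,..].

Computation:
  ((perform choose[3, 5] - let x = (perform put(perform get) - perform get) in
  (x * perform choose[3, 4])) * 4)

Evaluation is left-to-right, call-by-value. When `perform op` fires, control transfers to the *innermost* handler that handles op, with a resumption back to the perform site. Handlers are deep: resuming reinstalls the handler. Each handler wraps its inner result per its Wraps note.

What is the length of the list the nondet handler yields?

Working:
choose[3, 5] @ H2
  branch[0] choose=3:
    get @ H0 ⇒ 0
    put(0) @ H0 ⇒ s:=0
    get @ H0 ⇒ 0
    choose[3, 4] @ H2
      branch[0] choose=3:
        H0 returns (12, 0)
        H1 returns [(12, 0)]
        H2 returns [[(12, 0)]]
      branch[1] choose=4:
        H0 returns (12, 0)
        H1 returns [(12, 0)]
        H2 returns [[(12, 0)]]
  branch[1] choose=5:
    get @ H0 ⇒ 0
    put(0) @ H0 ⇒ s:=0
    get @ H0 ⇒ 0
    choose[3, 4] @ H2
      branch[0] choose=3:
        H0 returns (20, 0)
        H1 returns [(20, 0)]
        H2 returns [[(20, 0)]]
      branch[1] choose=4:
        H0 returns (20, 0)
        H1 returns [(20, 0)]
        H2 returns [[(20, 0)]]
= [[(12, 0)], [(12, 0)], [(20, 0)], [(20, 0)]]

Answer: 4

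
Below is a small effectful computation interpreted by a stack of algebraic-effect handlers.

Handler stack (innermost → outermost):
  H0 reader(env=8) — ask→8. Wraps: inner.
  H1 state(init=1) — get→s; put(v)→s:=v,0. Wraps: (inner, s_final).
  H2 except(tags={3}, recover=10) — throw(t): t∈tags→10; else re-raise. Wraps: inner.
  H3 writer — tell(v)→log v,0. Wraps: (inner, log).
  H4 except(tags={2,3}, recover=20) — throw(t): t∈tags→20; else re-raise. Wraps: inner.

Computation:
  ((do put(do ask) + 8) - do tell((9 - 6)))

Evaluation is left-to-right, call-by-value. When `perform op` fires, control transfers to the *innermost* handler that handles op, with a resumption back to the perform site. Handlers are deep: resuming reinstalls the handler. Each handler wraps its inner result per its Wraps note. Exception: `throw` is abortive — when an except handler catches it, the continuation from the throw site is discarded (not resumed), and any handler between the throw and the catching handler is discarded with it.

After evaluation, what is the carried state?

Evaluation trace:
ask @ H0 ⇒ 8
put(8) @ H1 ⇒ s:=8
tell(3) @ H3 ⇒ log+=3
H0 returns 8
H1 returns (8, 8)
H2 returns (8, 8)
H3 returns ((8, 8), (3))
H4 returns ((8, 8), (3))
= ((8, 8), (3))

Answer: 8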